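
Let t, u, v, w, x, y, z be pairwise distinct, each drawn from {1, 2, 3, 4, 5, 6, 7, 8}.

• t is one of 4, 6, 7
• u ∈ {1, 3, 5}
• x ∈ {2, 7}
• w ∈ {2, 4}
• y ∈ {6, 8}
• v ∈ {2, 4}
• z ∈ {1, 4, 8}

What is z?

1

v and w between them cover only {2, 4} — a naked pair. Remove those values from t, x, z.
That leaves x = 7. Remove 7 from t.
t's domain is down to {6}, so t = 6. Remove 6 from y.
y's domain is down to {8}, so y = 8. Strike 8 from z.
So z = 1.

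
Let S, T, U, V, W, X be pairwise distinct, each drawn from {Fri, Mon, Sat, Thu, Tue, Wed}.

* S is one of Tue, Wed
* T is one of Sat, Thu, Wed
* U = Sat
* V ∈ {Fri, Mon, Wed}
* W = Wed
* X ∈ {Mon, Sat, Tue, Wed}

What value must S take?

Tue

U's domain is down to {Sat}, so U = Sat. Remove Sat from T, X.
W's domain is down to {Wed}, so W = Wed. Strike Wed from S, T, V, X.
So S = Tue.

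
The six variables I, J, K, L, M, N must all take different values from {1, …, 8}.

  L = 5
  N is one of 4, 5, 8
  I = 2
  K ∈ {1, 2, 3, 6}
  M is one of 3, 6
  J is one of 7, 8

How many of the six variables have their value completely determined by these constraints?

2

I has just one choice, so I = 2. Eliminate 2 elsewhere: K.
L has just one choice, so L = 5. Eliminate 5 elsewhere: N.
Determined: I=2, L=5. The other variables each still have more than one consistent value. That makes 2.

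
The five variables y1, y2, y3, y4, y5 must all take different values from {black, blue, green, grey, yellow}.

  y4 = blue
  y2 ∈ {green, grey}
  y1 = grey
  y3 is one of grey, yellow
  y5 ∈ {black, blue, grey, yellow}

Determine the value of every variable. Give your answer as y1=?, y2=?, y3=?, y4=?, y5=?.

y1 must be grey (only option left). Strike grey from y2, y3, y5.
y2 must be green (only option left).
y3 has just one choice, so y3 = yellow. Eliminate yellow elsewhere: y5.
y4's domain is down to {blue}, so y4 = blue. Strike blue from y5.
y5 must be black (only option left).

y1=grey, y2=green, y3=yellow, y4=blue, y5=black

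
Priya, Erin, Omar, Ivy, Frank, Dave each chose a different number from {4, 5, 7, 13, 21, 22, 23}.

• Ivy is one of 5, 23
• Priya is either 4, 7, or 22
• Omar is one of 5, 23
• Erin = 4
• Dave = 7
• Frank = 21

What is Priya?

22

Erin must be 4 (only option left). Eliminate 4 elsewhere: Priya.
Frank has just one choice, so Frank = 21.
That leaves Dave = 7. Strike 7 from Priya.
So Priya = 22.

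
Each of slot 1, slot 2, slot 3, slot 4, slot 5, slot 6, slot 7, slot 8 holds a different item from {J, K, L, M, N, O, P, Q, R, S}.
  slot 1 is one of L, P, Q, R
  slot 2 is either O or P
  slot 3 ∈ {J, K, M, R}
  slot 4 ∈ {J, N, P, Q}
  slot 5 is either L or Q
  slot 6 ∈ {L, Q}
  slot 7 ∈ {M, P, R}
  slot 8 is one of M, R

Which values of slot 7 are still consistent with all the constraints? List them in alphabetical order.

M, P, R

The 2 variables slot 5 and slot 6 are confined to {L, Q}, which locks those values in; drop them from slot 1, slot 4.
slot 1, slot 7, slot 8 share exactly the 3 values {M, P, R}; by pigeonhole those values go to them, so strike M, P, R from slot 2, slot 3, slot 4.
slot 2's domain is down to {O}, so slot 2 = O.
No further eliminations apply; slot 7 can still be any of M, P, R.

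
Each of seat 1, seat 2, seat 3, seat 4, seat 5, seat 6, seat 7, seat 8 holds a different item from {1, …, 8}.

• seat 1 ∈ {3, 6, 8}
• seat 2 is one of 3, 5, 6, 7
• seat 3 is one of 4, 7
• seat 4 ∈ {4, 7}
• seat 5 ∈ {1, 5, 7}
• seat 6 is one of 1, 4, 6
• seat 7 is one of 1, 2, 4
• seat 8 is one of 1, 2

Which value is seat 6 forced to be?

Among the 8 variables, 8 fits only seat 1 (and all 8 values in {1, 2, 3, 4, 5, 6, 7, 8} must be used), so seat 1 = 8.
Among the 7 still-open variables, 3 fits only seat 2 (and all 7 values in {1, 2, 3, 4, 5, 6, 7} must be used), so seat 2 = 3.
Among the 6 still-open variables, 5 fits only seat 5 (and all 6 values in {1, 2, 4, 5, 6, 7} must be used), so seat 5 = 5.
The 5 still-open variables together cover exactly {1, 2, 4, 6, 7} — 5 values for 5 variables — and 6 appears only in seat 6's list, so seat 6 = 6.

6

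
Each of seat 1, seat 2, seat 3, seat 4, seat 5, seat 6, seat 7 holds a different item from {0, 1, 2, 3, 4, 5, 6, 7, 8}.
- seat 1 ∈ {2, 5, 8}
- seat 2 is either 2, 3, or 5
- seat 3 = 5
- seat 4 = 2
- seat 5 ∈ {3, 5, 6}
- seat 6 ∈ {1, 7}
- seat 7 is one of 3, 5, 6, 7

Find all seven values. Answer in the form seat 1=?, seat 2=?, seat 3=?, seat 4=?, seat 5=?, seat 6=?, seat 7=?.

seat 3's domain is down to {5}, so seat 3 = 5. Remove 5 from seat 1, seat 2, seat 5, seat 7.
seat 4 has just one choice, so seat 4 = 2. Eliminate 2 elsewhere: seat 1, seat 2.
seat 1 must be 8 (only option left).
seat 2's domain is down to {3}, so seat 2 = 3. Remove 3 from seat 5, seat 7.
seat 5 must be 6 (only option left). Strike 6 from seat 7.
seat 7's domain is down to {7}, so seat 7 = 7. Strike 7 from seat 6.
seat 6's domain is down to {1}, so seat 6 = 1.

seat 1=8, seat 2=3, seat 3=5, seat 4=2, seat 5=6, seat 6=1, seat 7=7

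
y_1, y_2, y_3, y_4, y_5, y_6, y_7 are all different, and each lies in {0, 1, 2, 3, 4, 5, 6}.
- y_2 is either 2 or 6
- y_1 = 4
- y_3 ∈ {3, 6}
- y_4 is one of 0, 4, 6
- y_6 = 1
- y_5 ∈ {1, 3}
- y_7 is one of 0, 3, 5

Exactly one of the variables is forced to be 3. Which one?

y_1 has just one choice, so y_1 = 4. Eliminate 4 elsewhere: y_4.
y_6 has just one choice, so y_6 = 1. So y_5 can't be 1.
So 3 goes to y_5.

y_5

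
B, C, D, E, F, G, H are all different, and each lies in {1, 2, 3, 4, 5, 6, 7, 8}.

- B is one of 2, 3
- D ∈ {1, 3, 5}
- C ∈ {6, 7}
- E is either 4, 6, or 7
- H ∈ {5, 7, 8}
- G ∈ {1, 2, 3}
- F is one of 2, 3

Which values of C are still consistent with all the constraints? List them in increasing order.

B and F share exactly the 2 values {2, 3}; by pigeonhole those values go to them, so strike 2, 3 from D, G.
G has just one choice, so G = 1. So D can't be 1.
D has just one choice, so D = 5. Remove 5 from H.
No further eliminations apply; C can still be any of 6, 7.

6, 7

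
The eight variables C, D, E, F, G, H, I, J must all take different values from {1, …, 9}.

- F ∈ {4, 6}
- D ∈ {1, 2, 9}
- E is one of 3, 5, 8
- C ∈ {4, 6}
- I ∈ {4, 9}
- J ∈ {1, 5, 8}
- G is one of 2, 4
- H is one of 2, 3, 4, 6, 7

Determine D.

The 2 variables C and F are confined to {4, 6}, which locks those values in; drop them from G, H, I.
G must be 2 (only option left). Remove 2 from D, H.
I has just one choice, so I = 9. Remove 9 from D.
So D = 1.

1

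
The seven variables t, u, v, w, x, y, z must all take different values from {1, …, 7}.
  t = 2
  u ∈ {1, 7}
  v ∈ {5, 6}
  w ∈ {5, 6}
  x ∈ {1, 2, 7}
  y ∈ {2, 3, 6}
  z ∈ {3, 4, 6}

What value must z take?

4

t must be 2 (only option left). Eliminate 2 elsewhere: x, y.
The 6 still-open variables together cover exactly {1, 3, 4, 5, 6, 7} — 6 values for 6 variables — and 4 appears only in z's list, so z = 4.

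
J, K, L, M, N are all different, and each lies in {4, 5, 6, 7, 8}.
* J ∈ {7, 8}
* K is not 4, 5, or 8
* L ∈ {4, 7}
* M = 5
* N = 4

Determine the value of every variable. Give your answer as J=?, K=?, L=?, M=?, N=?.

M has just one choice, so M = 5.
N must be 4 (only option left). Eliminate 4 elsewhere: L.
L must be 7 (only option left). Remove 7 from J, K.
J has just one choice, so J = 8.
K has just one choice, so K = 6.

J=8, K=6, L=7, M=5, N=4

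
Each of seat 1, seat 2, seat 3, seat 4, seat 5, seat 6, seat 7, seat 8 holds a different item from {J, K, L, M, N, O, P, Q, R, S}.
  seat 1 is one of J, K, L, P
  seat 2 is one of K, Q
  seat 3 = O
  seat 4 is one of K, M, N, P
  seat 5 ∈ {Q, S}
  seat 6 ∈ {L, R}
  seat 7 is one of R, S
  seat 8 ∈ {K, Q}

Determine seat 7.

R

seat 3 has just one choice, so seat 3 = O.
seat 2 and seat 8 between them cover only {K, Q} — a naked pair. Remove those values from seat 1, seat 4, seat 5.
That leaves seat 5 = S. Eliminate S elsewhere: seat 7.
So seat 7 = R.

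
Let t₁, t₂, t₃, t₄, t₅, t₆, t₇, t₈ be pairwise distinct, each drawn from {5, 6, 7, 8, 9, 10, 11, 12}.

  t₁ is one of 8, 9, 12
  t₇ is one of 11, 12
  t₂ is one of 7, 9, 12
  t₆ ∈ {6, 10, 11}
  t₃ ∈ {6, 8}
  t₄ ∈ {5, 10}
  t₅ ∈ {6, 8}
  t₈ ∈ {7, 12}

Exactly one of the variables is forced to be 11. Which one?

Among the 8 variables, 5 fits only t₄ (and all 8 values in {5, 6, 7, 8, 9, 10, 11, 12} must be used), so t₄ = 5.
Among the 7 still-open variables, 10 fits only t₆ (and all 7 values in {6, 7, 8, 9, 10, 11, 12} must be used), so t₆ = 10.
The 6 still-open variables draw from only 6 values {6, 7, 8, 9, 11, 12}, so each is used; only t₇ can be 11, hence t₇ = 11.

t₇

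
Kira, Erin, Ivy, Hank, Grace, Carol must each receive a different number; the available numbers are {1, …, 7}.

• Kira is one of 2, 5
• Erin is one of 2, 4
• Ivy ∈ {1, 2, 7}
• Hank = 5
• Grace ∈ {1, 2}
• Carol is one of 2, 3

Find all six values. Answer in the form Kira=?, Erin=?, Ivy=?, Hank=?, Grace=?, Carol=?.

Kira=2, Erin=4, Ivy=7, Hank=5, Grace=1, Carol=3

Hank's domain is down to {5}, so Hank = 5. Strike 5 from Kira.
Kira's domain is down to {2}, so Kira = 2. So Erin, Ivy, Grace, Carol can't be 2.
Erin has just one choice, so Erin = 4.
Grace must be 1 (only option left). Eliminate 1 elsewhere: Ivy.
Carol has just one choice, so Carol = 3.
Ivy's domain is down to {7}, so Ivy = 7.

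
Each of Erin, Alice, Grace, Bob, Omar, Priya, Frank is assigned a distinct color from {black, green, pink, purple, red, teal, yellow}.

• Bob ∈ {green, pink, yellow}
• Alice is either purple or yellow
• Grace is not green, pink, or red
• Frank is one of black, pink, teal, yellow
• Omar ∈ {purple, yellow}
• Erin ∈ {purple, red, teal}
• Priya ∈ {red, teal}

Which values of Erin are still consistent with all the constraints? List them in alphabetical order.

The 7 variables together cover exactly {black, green, pink, purple, red, teal, yellow} — 7 values for 7 variables — and green appears only in Bob's list, so Bob = green.
Among the 6 still-open variables, pink fits only Frank (and all 6 values in {black, pink, purple, red, teal, yellow} must be used), so Frank = pink.
Among the 5 still-open variables, black fits only Grace (and all 5 values in {black, purple, red, teal, yellow} must be used), so Grace = black.
Alice and Omar between them cover only {purple, yellow} — a naked pair. Remove those values from Erin.
No further eliminations apply; Erin can still be any of red, teal.

red, teal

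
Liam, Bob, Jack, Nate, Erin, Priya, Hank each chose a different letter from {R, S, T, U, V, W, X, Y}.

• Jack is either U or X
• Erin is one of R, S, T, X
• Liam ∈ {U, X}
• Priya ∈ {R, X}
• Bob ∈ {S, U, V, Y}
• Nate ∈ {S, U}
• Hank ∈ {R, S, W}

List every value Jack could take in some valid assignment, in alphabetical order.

Liam and Jack between them cover only {U, X} — a naked pair. Remove those values from Bob, Nate, Erin, Priya.
Nate has just one choice, so Nate = S. Eliminate S elsewhere: Bob, Erin, Hank.
Priya's domain is down to {R}, so Priya = R. Remove R from Erin, Hank.
That leaves Hank = W.
Erin's domain is down to {T}, so Erin = T.
No further eliminations apply; Jack can still be any of U, X.

U, X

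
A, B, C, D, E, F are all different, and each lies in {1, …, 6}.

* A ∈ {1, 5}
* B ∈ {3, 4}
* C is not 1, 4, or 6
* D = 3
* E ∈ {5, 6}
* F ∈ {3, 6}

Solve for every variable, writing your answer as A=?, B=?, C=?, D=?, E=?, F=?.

A=1, B=4, C=2, D=3, E=5, F=6

D's domain is down to {3}, so D = 3. So B, C, F can't be 3.
F's domain is down to {6}, so F = 6. Strike 6 from E.
B's domain is down to {4}, so B = 4.
E has just one choice, so E = 5. Strike 5 from A, C.
A's domain is down to {1}, so A = 1.
C has just one choice, so C = 2.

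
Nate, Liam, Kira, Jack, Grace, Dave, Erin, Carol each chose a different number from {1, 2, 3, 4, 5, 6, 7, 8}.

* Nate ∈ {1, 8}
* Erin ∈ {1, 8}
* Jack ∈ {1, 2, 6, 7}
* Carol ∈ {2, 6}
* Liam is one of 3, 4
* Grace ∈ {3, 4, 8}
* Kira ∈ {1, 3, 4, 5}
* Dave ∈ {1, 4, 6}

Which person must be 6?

Among the 8 variables, 5 fits only Kira (and all 8 values in {1, 2, 3, 4, 5, 6, 7, 8} must be used), so Kira = 5.
The 7 still-open variables draw from only 7 values {1, 2, 3, 4, 6, 7, 8}, so each is used; only Jack can be 7, hence Jack = 7.
Among the 6 still-open variables, 2 fits only Carol (and all 6 values in {1, 2, 3, 4, 6, 8} must be used), so Carol = 2.
The 5 still-open variables draw from only 5 values {1, 3, 4, 6, 8}, so each is used; only Dave can be 6, hence Dave = 6.

Dave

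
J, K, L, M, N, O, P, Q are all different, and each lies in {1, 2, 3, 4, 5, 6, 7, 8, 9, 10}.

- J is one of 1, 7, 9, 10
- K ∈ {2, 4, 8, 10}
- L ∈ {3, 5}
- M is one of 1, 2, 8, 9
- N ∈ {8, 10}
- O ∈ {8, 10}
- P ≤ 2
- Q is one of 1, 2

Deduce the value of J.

N and O share exactly the 2 values {8, 10}; by pigeonhole those values go to them, so strike 8, 10 from J, K, M.
The 2 variables P and Q are confined to {1, 2}, which locks those values in; drop them from J, K, M.
K's domain is down to {4}, so K = 4.
M must be 9 (only option left). Strike 9 from J.
So J = 7.

7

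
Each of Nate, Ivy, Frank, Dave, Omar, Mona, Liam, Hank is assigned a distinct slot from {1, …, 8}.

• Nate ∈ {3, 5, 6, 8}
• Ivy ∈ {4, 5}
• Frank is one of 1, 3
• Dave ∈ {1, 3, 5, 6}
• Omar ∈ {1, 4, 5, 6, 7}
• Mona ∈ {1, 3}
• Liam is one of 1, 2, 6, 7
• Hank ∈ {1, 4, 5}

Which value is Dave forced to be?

The 8 variables together cover exactly {1, 2, 3, 4, 5, 6, 7, 8} — 8 values for 8 variables — and 2 appears only in Liam's list, so Liam = 2.
The 7 still-open variables draw from only 7 values {1, 3, 4, 5, 6, 7, 8}, so each is used; only Omar can be 7, hence Omar = 7.
Among the 6 still-open variables, 8 fits only Nate (and all 6 values in {1, 3, 4, 5, 6, 8} must be used), so Nate = 8.
The 5 still-open variables together cover exactly {1, 3, 4, 5, 6} — 5 values for 5 variables — and 6 appears only in Dave's list, so Dave = 6.

6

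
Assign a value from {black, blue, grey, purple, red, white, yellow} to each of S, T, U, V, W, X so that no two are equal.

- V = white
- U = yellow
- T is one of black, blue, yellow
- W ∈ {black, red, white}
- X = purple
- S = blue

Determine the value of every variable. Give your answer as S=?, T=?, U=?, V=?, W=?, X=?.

S has just one choice, so S = blue. Eliminate blue elsewhere: T.
U must be yellow (only option left). Strike yellow from T.
V has just one choice, so V = white. Strike white from W.
X has just one choice, so X = purple.
That leaves T = black. Eliminate black elsewhere: W.
W's domain is down to {red}, so W = red.

S=blue, T=black, U=yellow, V=white, W=red, X=purple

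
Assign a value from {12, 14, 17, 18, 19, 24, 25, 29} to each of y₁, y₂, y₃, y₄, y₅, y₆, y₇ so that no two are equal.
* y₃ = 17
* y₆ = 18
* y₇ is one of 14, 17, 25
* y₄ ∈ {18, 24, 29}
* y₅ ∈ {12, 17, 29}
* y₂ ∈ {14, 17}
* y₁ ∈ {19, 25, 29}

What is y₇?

25

y₃ must be 17 (only option left). So y₂, y₅, y₇ can't be 17.
y₆ has just one choice, so y₆ = 18. Strike 18 from y₄.
That leaves y₂ = 14. So y₇ can't be 14.
So y₇ = 25.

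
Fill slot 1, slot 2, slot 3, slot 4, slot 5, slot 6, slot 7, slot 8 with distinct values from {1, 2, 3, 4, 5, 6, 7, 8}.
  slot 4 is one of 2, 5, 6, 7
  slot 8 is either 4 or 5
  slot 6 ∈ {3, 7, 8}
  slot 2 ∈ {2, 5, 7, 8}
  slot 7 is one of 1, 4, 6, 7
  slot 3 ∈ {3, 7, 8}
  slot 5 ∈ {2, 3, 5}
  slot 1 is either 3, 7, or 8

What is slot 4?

6

Among the 8 variables, 1 fits only slot 7 (and all 8 values in {1, 2, 3, 4, 5, 6, 7, 8} must be used), so slot 7 = 1.
The 7 still-open variables together cover exactly {2, 3, 4, 5, 6, 7, 8} — 7 values for 7 variables — and 4 appears only in slot 8's list, so slot 8 = 4.
The 6 still-open variables together cover exactly {2, 3, 5, 6, 7, 8} — 6 values for 6 variables — and 6 appears only in slot 4's list, so slot 4 = 6.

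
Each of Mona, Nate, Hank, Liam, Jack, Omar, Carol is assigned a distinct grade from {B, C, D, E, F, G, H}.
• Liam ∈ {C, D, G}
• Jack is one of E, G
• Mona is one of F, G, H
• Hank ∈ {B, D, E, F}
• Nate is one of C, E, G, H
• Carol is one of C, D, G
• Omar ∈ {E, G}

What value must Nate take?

H

The 7 variables together cover exactly {B, C, D, E, F, G, H} — 7 values for 7 variables — and B appears only in Hank's list, so Hank = B.
The 6 still-open variables together cover exactly {C, D, E, F, G, H} — 6 values for 6 variables — and F appears only in Mona's list, so Mona = F.
Among the 5 still-open variables, H fits only Nate (and all 5 values in {C, D, E, G, H} must be used), so Nate = H.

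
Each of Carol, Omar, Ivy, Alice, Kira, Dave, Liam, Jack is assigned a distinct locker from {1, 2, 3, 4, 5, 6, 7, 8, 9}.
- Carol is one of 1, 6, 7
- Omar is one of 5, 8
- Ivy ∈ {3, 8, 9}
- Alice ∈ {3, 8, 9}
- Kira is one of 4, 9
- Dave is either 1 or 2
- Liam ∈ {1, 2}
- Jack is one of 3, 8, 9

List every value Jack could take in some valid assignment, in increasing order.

3, 8, 9

Dave and Liam between them cover only {1, 2} — a naked pair. Remove those values from Carol.
The 3 variables Ivy, Alice, Jack are confined to {3, 8, 9}, which locks those values in; drop them from Omar, Kira.
Omar must be 5 (only option left).
That leaves Kira = 4.
No further eliminations apply; Jack can still be any of 3, 8, 9.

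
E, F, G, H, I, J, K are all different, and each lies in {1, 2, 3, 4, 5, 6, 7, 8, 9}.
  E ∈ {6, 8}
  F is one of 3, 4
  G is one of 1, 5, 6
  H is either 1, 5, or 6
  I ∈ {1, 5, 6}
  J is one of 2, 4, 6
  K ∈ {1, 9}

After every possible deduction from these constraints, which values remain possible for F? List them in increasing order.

G, H, I between them cover only {1, 5, 6} — a naked triple. Remove those values from E, J, K.
E has just one choice, so E = 8.
K has just one choice, so K = 9.
No further eliminations apply; F can still be any of 3, 4.

3, 4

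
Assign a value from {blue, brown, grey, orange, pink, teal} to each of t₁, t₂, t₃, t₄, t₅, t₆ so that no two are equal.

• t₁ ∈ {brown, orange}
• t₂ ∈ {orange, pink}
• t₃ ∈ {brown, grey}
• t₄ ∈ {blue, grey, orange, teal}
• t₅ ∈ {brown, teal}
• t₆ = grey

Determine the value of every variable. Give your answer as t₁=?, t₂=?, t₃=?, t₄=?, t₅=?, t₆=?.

t₆ must be grey (only option left). So t₃, t₄ can't be grey.
That leaves t₃ = brown. Remove brown from t₁, t₅.
t₅ must be teal (only option left). Eliminate teal elsewhere: t₄.
t₁ must be orange (only option left). Eliminate orange elsewhere: t₂, t₄.
t₂ has just one choice, so t₂ = pink.
t₄'s domain is down to {blue}, so t₄ = blue.

t₁=orange, t₂=pink, t₃=brown, t₄=blue, t₅=teal, t₆=grey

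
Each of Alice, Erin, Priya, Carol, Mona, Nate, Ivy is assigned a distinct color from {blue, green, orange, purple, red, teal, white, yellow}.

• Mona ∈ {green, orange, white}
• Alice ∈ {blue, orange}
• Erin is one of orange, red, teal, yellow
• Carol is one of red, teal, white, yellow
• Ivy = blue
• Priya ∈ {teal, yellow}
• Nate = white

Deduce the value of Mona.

green

Nate's domain is down to {white}, so Nate = white. Eliminate white elsewhere: Carol, Mona.
Ivy's domain is down to {blue}, so Ivy = blue. Strike blue from Alice.
Alice's domain is down to {orange}, so Alice = orange. So Erin, Mona can't be orange.
So Mona = green.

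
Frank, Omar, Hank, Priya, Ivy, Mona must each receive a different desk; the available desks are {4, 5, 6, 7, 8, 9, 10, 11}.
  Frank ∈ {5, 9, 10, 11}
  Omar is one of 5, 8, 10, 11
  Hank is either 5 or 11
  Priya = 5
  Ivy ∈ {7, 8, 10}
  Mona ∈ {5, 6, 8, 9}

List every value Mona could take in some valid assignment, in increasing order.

6, 8, 9

Priya must be 5 (only option left). Strike 5 from Frank, Omar, Hank, Mona.
That leaves Hank = 11. So Frank, Omar can't be 11.
No further eliminations apply; Mona can still be any of 6, 8, 9.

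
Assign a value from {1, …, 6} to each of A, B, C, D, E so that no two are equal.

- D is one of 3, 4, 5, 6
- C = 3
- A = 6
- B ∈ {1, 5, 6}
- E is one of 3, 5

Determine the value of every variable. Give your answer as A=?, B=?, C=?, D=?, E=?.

A=6, B=1, C=3, D=4, E=5

A has just one choice, so A = 6. Eliminate 6 elsewhere: B, D.
C must be 3 (only option left). Eliminate 3 elsewhere: D, E.
That leaves E = 5. Remove 5 from B, D.
That leaves B = 1.
D's domain is down to {4}, so D = 4.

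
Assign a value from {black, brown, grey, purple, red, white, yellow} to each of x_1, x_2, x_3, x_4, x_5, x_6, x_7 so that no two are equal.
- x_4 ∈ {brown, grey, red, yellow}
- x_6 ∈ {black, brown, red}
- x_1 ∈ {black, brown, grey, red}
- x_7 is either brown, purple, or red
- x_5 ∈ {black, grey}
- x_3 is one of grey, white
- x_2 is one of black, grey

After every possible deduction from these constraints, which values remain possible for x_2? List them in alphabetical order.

black, grey

The 7 variables together cover exactly {black, brown, grey, purple, red, white, yellow} — 7 values for 7 variables — and purple appears only in x_7's list, so x_7 = purple.
The 6 still-open variables together cover exactly {black, brown, grey, red, white, yellow} — 6 values for 6 variables — and white appears only in x_3's list, so x_3 = white.
Among the 5 still-open variables, yellow fits only x_4 (and all 5 values in {black, brown, grey, red, yellow} must be used), so x_4 = yellow.
x_2 and x_5 between them cover only {black, grey} — a naked pair. Remove those values from x_1, x_6.
No further eliminations apply; x_2 can still be any of black, grey.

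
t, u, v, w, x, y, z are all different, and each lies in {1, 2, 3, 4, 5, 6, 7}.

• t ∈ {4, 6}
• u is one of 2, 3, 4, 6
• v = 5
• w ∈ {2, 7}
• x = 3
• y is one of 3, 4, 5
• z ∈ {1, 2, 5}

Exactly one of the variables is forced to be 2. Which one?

u

v must be 5 (only option left). So y, z can't be 5.
x must be 3 (only option left). So u, y can't be 3.
y has just one choice, so y = 4. So t, u can't be 4.
t has just one choice, so t = 6. Remove 6 from u.
So 2 goes to u.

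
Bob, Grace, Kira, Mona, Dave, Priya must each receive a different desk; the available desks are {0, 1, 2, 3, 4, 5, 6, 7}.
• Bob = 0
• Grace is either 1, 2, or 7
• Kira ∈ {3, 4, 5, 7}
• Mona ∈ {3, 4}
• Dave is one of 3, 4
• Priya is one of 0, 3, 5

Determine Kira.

7

Bob has just one choice, so Bob = 0. So Priya can't be 0.
Mona and Dave between them cover only {3, 4} — a naked pair. Remove those values from Kira, Priya.
Priya must be 5 (only option left). Remove 5 from Kira.
So Kira = 7.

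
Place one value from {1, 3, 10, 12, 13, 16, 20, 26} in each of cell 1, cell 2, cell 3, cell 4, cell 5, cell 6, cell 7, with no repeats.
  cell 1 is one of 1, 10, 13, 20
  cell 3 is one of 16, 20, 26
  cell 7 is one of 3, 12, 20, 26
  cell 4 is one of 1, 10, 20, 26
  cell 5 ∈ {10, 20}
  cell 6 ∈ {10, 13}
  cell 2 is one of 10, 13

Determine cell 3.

cell 2 and cell 6 share exactly the 2 values {10, 13}; by pigeonhole those values go to them, so strike 10, 13 from cell 1, cell 4, cell 5.
cell 5 must be 20 (only option left). Remove 20 from cell 1, cell 3, cell 4, cell 7.
cell 1's domain is down to {1}, so cell 1 = 1. Remove 1 from cell 4.
cell 4's domain is down to {26}, so cell 4 = 26. Remove 26 from cell 3, cell 7.
So cell 3 = 16.

16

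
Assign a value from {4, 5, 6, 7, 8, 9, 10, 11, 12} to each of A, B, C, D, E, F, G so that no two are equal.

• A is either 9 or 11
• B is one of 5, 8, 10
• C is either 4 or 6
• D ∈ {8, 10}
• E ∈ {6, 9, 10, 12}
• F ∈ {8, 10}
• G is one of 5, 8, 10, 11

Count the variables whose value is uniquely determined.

3

D and F between them cover only {8, 10} — a naked pair. Remove those values from B, E, G.
B must be 5 (only option left). Remove 5 from G.
G's domain is down to {11}, so G = 11. So A can't be 11.
A's domain is down to {9}, so A = 9. Strike 9 from E.
Determined: A=9, B=5, G=11. The other variables each still have more than one consistent value. That makes 3.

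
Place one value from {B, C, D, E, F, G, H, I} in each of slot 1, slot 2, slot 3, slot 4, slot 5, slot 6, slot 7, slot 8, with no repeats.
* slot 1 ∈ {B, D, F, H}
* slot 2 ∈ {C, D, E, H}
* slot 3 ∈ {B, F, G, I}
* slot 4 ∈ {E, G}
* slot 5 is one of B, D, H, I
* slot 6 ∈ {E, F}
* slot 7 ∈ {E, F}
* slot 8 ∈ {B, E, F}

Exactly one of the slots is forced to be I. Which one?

The 8 variables together cover exactly {B, C, D, E, F, G, H, I} — 8 values for 8 variables — and C appears only in slot 2's list, so slot 2 = C.
The 2 variables slot 6 and slot 7 are confined to {E, F}, which locks those values in; drop them from slot 1, slot 3, slot 4, slot 8.
That leaves slot 4 = G. Remove G from slot 3.
slot 8 has just one choice, so slot 8 = B. Remove B from slot 1, slot 3, slot 5.
So I goes to slot 3.

slot 3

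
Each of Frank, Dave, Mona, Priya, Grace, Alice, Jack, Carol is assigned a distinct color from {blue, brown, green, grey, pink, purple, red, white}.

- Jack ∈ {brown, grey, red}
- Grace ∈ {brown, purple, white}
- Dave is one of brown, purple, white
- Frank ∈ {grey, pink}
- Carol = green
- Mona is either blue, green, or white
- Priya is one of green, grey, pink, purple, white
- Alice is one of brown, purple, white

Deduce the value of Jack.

Carol has just one choice, so Carol = green. Eliminate green elsewhere: Mona, Priya.
The 7 still-open variables draw from only 7 values {blue, brown, grey, pink, purple, red, white}, so each is used; only Mona can be blue, hence Mona = blue.
Among the 6 still-open variables, red fits only Jack (and all 6 values in {brown, grey, pink, purple, red, white} must be used), so Jack = red.

red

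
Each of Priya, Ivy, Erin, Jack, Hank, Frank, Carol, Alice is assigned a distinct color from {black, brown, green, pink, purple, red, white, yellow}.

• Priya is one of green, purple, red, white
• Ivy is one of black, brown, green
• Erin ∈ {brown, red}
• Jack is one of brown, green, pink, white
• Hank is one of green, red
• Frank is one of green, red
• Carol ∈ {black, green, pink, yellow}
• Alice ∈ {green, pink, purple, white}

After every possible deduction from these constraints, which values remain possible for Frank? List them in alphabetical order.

Among the 8 variables, yellow fits only Carol (and all 8 values in {black, brown, green, pink, purple, red, white, yellow} must be used), so Carol = yellow.
Among the 7 still-open variables, black fits only Ivy (and all 7 values in {black, brown, green, pink, purple, red, white} must be used), so Ivy = black.
Hank and Frank between them cover only {green, red} — a naked pair. Remove those values from Priya, Erin, Jack, Alice.
That leaves Erin = brown. Eliminate brown elsewhere: Jack.
No further eliminations apply; Frank can still be any of green, red.

green, red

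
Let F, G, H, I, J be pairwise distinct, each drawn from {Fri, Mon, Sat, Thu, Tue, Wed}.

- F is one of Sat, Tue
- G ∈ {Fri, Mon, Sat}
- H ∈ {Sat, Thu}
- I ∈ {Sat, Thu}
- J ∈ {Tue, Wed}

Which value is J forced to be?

H and I share exactly the 2 values {Sat, Thu}; by pigeonhole those values go to them, so strike Sat, Thu from F, G.
F has just one choice, so F = Tue. Eliminate Tue elsewhere: J.
So J = Wed.

Wed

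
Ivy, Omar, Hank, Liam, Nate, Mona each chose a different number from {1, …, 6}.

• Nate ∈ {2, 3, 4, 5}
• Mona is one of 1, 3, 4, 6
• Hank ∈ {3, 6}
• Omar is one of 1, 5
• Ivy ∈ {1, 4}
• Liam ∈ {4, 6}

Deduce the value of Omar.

5

Among the 6 variables, 2 fits only Nate (and all 6 values in {1, 2, 3, 4, 5, 6} must be used), so Nate = 2.
The 5 still-open variables together cover exactly {1, 3, 4, 5, 6} — 5 values for 5 variables — and 5 appears only in Omar's list, so Omar = 5.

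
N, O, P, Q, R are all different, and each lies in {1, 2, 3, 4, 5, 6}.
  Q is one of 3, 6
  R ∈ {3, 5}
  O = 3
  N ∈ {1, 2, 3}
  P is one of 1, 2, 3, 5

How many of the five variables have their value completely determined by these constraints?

O has just one choice, so O = 3. Strike 3 from N, P, Q, R.
Q's domain is down to {6}, so Q = 6.
R has just one choice, so R = 5. Remove 5 from P.
Determined: O=3, Q=6, R=5. The other variables each still have more than one consistent value. That makes 3.

3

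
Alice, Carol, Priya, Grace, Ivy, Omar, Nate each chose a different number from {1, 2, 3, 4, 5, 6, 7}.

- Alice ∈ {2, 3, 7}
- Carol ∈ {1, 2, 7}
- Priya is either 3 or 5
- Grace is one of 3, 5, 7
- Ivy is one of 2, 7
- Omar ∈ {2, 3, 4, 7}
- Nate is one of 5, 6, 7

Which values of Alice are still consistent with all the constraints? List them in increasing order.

2, 3, 7

Among the 7 variables, 1 fits only Carol (and all 7 values in {1, 2, 3, 4, 5, 6, 7} must be used), so Carol = 1.
The 6 still-open variables draw from only 6 values {2, 3, 4, 5, 6, 7}, so each is used; only Omar can be 4, hence Omar = 4.
The 5 still-open variables together cover exactly {2, 3, 5, 6, 7} — 5 values for 5 variables — and 6 appears only in Nate's list, so Nate = 6.
No further eliminations apply; Alice can still be any of 2, 3, 7.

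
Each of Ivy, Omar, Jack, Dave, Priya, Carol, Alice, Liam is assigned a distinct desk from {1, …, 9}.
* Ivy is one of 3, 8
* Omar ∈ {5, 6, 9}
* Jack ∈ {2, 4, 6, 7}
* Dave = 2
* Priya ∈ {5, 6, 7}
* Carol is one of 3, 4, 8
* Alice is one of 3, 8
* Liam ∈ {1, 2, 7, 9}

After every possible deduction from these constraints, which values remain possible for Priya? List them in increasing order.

Dave has just one choice, so Dave = 2. So Jack, Liam can't be 2.
Ivy and Alice share exactly the 2 values {3, 8}; by pigeonhole those values go to them, so strike 3, 8 from Carol.
Carol's domain is down to {4}, so Carol = 4. Eliminate 4 elsewhere: Jack.
No further eliminations apply; Priya can still be any of 5, 6, 7.

5, 6, 7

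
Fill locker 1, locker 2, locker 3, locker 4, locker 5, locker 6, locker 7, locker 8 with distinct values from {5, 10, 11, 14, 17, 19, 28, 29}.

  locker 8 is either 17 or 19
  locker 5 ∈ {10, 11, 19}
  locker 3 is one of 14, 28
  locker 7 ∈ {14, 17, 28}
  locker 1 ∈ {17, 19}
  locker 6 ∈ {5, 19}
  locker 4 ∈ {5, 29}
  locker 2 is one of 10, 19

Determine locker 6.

5

The 8 variables together cover exactly {5, 10, 11, 14, 17, 19, 28, 29} — 8 values for 8 variables — and 11 appears only in locker 5's list, so locker 5 = 11.
The 7 still-open variables together cover exactly {5, 10, 14, 17, 19, 28, 29} — 7 values for 7 variables — and 10 appears only in locker 2's list, so locker 2 = 10.
The 6 still-open variables draw from only 6 values {5, 14, 17, 19, 28, 29}, so each is used; only locker 4 can be 29, hence locker 4 = 29.
Among the 5 still-open variables, 5 fits only locker 6 (and all 5 values in {5, 14, 17, 19, 28} must be used), so locker 6 = 5.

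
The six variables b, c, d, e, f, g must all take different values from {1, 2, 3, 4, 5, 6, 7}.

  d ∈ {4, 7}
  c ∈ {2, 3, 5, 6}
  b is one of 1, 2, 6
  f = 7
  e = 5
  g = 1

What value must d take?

e has just one choice, so e = 5. Remove 5 from c.
f has just one choice, so f = 7. Remove 7 from d.
So d = 4.

4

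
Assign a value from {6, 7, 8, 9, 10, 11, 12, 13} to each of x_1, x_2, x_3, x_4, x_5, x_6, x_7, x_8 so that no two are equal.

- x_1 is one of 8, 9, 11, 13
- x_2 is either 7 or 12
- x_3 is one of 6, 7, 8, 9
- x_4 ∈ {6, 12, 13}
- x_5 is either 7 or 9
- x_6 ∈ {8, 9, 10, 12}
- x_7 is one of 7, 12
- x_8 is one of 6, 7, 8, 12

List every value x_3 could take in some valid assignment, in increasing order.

The 8 variables draw from only 8 values {6, 7, 8, 9, 10, 11, 12, 13}, so each is used; only x_6 can be 10, hence x_6 = 10.
The 7 still-open variables together cover exactly {6, 7, 8, 9, 11, 12, 13} — 7 values for 7 variables — and 11 appears only in x_1's list, so x_1 = 11.
Among the 6 still-open variables, 13 fits only x_4 (and all 6 values in {6, 7, 8, 9, 12, 13} must be used), so x_4 = 13.
x_2 and x_7 between them cover only {7, 12} — a naked pair. Remove those values from x_3, x_5, x_8.
x_5's domain is down to {9}, so x_5 = 9. So x_3 can't be 9.
No further eliminations apply; x_3 can still be any of 6, 8.

6, 8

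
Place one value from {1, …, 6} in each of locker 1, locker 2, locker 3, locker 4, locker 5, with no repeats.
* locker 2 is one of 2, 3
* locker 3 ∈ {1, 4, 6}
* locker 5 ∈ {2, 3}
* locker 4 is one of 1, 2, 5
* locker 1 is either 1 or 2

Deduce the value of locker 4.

The 2 variables locker 2 and locker 5 are confined to {2, 3}, which locks those values in; drop them from locker 1, locker 4.
That leaves locker 1 = 1. Eliminate 1 elsewhere: locker 3, locker 4.
So locker 4 = 5.

5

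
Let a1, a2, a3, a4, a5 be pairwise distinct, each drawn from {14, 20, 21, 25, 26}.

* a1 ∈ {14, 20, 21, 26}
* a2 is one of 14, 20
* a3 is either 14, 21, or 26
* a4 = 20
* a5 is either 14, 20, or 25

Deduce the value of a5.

a4 must be 20 (only option left). Strike 20 from a1, a2, a5.
That leaves a2 = 14. So a1, a3, a5 can't be 14.
So a5 = 25.

25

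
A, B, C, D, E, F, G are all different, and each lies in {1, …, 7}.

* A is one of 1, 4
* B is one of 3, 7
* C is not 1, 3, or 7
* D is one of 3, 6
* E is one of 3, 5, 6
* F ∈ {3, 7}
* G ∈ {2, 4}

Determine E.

Among the 7 variables, 1 fits only A (and all 7 values in {1, 2, 3, 4, 5, 6, 7} must be used), so A = 1.
B and F between them cover only {3, 7} — a naked pair. Remove those values from D, E.
D has just one choice, so D = 6. Remove 6 from C, E.
So E = 5.

5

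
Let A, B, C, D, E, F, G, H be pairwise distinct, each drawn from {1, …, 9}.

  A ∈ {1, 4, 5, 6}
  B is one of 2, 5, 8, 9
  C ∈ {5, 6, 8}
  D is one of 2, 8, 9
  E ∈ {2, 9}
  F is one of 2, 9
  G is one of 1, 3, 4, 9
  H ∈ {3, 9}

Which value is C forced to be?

E and F between them cover only {2, 9} — a naked pair. Remove those values from B, D, G, H.
D's domain is down to {8}, so D = 8. Strike 8 from B, C.
That leaves H = 3. Strike 3 from G.
B must be 5 (only option left). So A, C can't be 5.
So C = 6.

6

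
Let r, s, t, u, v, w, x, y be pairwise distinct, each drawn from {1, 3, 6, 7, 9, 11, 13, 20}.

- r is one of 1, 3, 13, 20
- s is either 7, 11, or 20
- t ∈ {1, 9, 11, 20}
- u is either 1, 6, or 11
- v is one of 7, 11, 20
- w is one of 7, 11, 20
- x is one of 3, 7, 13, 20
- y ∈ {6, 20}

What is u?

The 8 variables together cover exactly {1, 3, 6, 7, 9, 11, 13, 20} — 8 values for 8 variables — and 9 appears only in t's list, so t = 9.
s, v, w between them cover only {7, 11, 20} — a naked triple. Remove those values from r, u, x, y.
y has just one choice, so y = 6. Strike 6 from u.
So u = 1.

1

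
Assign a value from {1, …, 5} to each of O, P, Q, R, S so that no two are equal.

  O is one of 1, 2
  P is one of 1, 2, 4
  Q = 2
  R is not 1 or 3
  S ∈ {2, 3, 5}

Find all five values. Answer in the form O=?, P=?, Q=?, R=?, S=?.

Q's domain is down to {2}, so Q = 2. Remove 2 from O, P, R, S.
O's domain is down to {1}, so O = 1. Strike 1 from P.
P must be 4 (only option left). So R can't be 4.
R has just one choice, so R = 5. Eliminate 5 elsewhere: S.
S's domain is down to {3}, so S = 3.

O=1, P=4, Q=2, R=5, S=3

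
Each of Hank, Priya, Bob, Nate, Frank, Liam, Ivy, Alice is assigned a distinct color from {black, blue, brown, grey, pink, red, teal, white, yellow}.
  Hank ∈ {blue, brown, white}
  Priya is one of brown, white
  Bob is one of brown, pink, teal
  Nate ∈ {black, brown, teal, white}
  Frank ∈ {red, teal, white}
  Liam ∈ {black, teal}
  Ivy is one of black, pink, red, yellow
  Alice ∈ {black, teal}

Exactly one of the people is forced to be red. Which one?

Among the 8 variables, blue fits only Hank (and all 8 values in {black, blue, brown, pink, red, teal, white, yellow} must be used), so Hank = blue.
The 7 still-open variables draw from only 7 values {black, brown, pink, red, teal, white, yellow}, so each is used; only Ivy can be yellow, hence Ivy = yellow.
The 6 still-open variables together cover exactly {black, brown, pink, red, teal, white} — 6 values for 6 variables — and pink appears only in Bob's list, so Bob = pink.
Among the 5 still-open variables, red fits only Frank (and all 5 values in {black, brown, red, teal, white} must be used), so Frank = red.

Frank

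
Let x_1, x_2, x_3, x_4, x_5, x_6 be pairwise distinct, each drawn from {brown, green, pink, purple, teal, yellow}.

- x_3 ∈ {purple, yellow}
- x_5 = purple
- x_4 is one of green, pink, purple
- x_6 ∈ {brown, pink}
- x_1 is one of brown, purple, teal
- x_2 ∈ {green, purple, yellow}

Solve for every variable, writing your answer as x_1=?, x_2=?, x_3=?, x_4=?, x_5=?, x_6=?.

x_1=teal, x_2=green, x_3=yellow, x_4=pink, x_5=purple, x_6=brown

x_5 must be purple (only option left). So x_1, x_2, x_3, x_4 can't be purple.
x_3 must be yellow (only option left). Strike yellow from x_2.
That leaves x_2 = green. So x_4 can't be green.
x_4 has just one choice, so x_4 = pink. Eliminate pink elsewhere: x_6.
x_6 must be brown (only option left). So x_1 can't be brown.
x_1 has just one choice, so x_1 = teal.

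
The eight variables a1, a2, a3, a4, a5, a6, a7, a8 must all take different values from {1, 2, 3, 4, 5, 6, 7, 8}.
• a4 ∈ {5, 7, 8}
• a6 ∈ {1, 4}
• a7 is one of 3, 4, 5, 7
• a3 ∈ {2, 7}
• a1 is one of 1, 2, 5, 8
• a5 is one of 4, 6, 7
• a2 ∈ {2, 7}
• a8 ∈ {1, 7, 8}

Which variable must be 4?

a6

The 8 variables together cover exactly {1, 2, 3, 4, 5, 6, 7, 8} — 8 values for 8 variables — and 3 appears only in a7's list, so a7 = 3.
The 7 still-open variables together cover exactly {1, 2, 4, 5, 6, 7, 8} — 7 values for 7 variables — and 6 appears only in a5's list, so a5 = 6.
The 6 still-open variables draw from only 6 values {1, 2, 4, 5, 7, 8}, so each is used; only a6 can be 4, hence a6 = 4.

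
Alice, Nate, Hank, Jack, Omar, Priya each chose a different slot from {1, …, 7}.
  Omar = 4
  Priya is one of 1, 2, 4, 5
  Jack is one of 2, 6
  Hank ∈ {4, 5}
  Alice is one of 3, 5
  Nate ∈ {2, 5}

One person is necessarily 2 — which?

Nate

Omar must be 4 (only option left). Eliminate 4 elsewhere: Hank, Priya.
Hank has just one choice, so Hank = 5. So Alice, Nate, Priya can't be 5.
So 2 goes to Nate.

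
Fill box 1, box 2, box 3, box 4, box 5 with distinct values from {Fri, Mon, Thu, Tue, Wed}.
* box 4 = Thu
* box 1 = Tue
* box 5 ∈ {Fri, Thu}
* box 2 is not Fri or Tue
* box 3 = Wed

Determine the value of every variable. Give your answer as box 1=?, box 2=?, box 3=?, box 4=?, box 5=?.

box 1=Tue, box 2=Mon, box 3=Wed, box 4=Thu, box 5=Fri

box 1 has just one choice, so box 1 = Tue.
box 3 has just one choice, so box 3 = Wed. Remove Wed from box 2.
That leaves box 4 = Thu. Remove Thu from box 2, box 5.
box 5 must be Fri (only option left).
That leaves box 2 = Mon.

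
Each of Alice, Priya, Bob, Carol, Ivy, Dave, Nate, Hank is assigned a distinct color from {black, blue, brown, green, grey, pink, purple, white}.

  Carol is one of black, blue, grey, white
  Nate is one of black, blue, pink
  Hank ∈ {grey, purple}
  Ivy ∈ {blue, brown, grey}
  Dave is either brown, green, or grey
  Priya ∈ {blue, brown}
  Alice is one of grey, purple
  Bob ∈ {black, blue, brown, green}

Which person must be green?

The 8 variables together cover exactly {black, blue, brown, green, grey, pink, purple, white} — 8 values for 8 variables — and pink appears only in Nate's list, so Nate = pink.
The 7 still-open variables together cover exactly {black, blue, brown, green, grey, purple, white} — 7 values for 7 variables — and white appears only in Carol's list, so Carol = white.
Among the 6 still-open variables, black fits only Bob (and all 6 values in {black, blue, brown, green, grey, purple} must be used), so Bob = black.
The 5 still-open variables draw from only 5 values {blue, brown, green, grey, purple}, so each is used; only Dave can be green, hence Dave = green.

Dave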